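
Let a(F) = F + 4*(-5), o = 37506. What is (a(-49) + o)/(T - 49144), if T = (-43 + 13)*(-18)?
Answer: -37437/48604 ≈ -0.77025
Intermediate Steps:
a(F) = -20 + F (a(F) = F - 20 = -20 + F)
T = 540 (T = -30*(-18) = 540)
(a(-49) + o)/(T - 49144) = ((-20 - 49) + 37506)/(540 - 49144) = (-69 + 37506)/(-48604) = 37437*(-1/48604) = -37437/48604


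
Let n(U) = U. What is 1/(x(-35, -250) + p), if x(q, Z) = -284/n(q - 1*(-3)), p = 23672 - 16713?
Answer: 8/55743 ≈ 0.00014352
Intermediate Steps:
p = 6959
x(q, Z) = -284/(3 + q) (x(q, Z) = -284/(q - 1*(-3)) = -284/(q + 3) = -284/(3 + q))
1/(x(-35, -250) + p) = 1/(-284/(3 - 35) + 6959) = 1/(-284/(-32) + 6959) = 1/(-284*(-1/32) + 6959) = 1/(71/8 + 6959) = 1/(55743/8) = 8/55743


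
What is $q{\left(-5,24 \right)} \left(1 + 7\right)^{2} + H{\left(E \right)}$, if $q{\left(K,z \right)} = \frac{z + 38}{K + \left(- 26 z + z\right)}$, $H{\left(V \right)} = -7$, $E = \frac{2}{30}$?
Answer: $- \frac{8203}{605} \approx -13.559$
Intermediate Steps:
$E = \frac{1}{15}$ ($E = 2 \cdot \frac{1}{30} = \frac{1}{15} \approx 0.066667$)
$q{\left(K,z \right)} = \frac{38 + z}{K - 25 z}$
$q{\left(-5,24 \right)} \left(1 + 7\right)^{2} + H{\left(E \right)} = \frac{38 + 24}{-5 - 600} \left(1 + 7\right)^{2} - 7 = \frac{1}{-5 - 600} \cdot 62 \cdot 8^{2} - 7 = \frac{1}{-605} \cdot 62 \cdot 64 - 7 = \left(- \frac{1}{605}\right) 62 \cdot 64 - 7 = \left(- \frac{62}{605}\right) 64 - 7 = - \frac{3968}{605} - 7 = - \frac{8203}{605}$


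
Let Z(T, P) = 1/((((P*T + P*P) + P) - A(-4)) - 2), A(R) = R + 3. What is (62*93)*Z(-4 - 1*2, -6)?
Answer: 5766/65 ≈ 88.708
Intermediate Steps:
A(R) = 3 + R
Z(T, P) = 1/(-1 + P + P**2 + P*T) (Z(T, P) = 1/((((P*T + P*P) + P) - (3 - 4)) - 2) = 1/((((P*T + P**2) + P) - 1*(-1)) - 2) = 1/((((P**2 + P*T) + P) + 1) - 2) = 1/(((P + P**2 + P*T) + 1) - 2) = 1/((1 + P + P**2 + P*T) - 2) = 1/(-1 + P + P**2 + P*T))
(62*93)*Z(-4 - 1*2, -6) = (62*93)/(-1 - 6 + (-6)**2 - 6*(-4 - 1*2)) = 5766/(-1 - 6 + 36 - 6*(-4 - 2)) = 5766/(-1 - 6 + 36 - 6*(-6)) = 5766/(-1 - 6 + 36 + 36) = 5766/65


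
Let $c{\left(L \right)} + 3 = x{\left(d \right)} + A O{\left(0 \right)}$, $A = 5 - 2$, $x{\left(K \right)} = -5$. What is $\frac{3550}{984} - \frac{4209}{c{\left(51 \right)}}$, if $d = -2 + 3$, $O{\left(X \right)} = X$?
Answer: $\frac{521257}{984} \approx 529.73$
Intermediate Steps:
$d = 1$
$A = 3$
$c{\left(L \right)} = -8$ ($c{\left(L \right)} = -3 + \left(-5 + 3 \cdot 0\right) = -3 + \left(-5 + 0\right) = -3 - 5 = -8$)
$\frac{3550}{984} - \frac{4209}{c{\left(51 \right)}} = \frac{3550}{984} - \frac{4209}{-8} = 3550 \cdot \frac{1}{984} - - \frac{4209}{8} = \frac{1775}{492} + \frac{4209}{8} = \frac{521257}{984}$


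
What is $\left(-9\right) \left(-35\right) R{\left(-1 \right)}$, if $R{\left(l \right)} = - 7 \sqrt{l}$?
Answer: $- 2205 i \approx - 2205.0 i$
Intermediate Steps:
$\left(-9\right) \left(-35\right) R{\left(-1 \right)} = \left(-9\right) \left(-35\right) \left(- 7 \sqrt{-1}\right) = 315 \left(- 7 i\right) = - 2205 i$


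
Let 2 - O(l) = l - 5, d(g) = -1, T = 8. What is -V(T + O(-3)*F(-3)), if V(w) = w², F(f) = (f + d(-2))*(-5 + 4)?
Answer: -2304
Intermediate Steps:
F(f) = 1 - f (F(f) = (f - 1)*(-5 + 4) = (-1 + f)*(-1) = 1 - f)
O(l) = 7 - l (O(l) = 2 - (l - 5) = 2 - (-5 + l) = 2 + (5 - l) = 7 - l)
-V(T + O(-3)*F(-3)) = -(8 + (7 - 1*(-3))*(1 - 1*(-3)))² = -(8 + (7 + 3)*(1 + 3))² = -(8 + 10*4)² = -(8 + 40)² = -1*48² = -1*2304 = -2304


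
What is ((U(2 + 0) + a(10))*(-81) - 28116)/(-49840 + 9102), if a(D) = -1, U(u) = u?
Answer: 28197/40738 ≈ 0.69215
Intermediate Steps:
((U(2 + 0) + a(10))*(-81) - 28116)/(-49840 + 9102) = (((2 + 0) - 1)*(-81) - 28116)/(-49840 + 9102) = ((2 - 1)*(-81) - 28116)/(-40738) = (1*(-81) - 28116)*(-1/40738) = (-81 - 28116)*(-1/40738) = -28197*(-1/40738) = 28197/40738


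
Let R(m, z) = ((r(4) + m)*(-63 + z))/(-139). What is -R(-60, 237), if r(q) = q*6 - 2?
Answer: -6612/139 ≈ -47.568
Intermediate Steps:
r(q) = -2 + 6*q (r(q) = 6*q - 2 = -2 + 6*q)
R(m, z) = -(-63 + z)*(22 + m)/139 (R(m, z) = (((-2 + 6*4) + m)*(-63 + z))/(-139) = (((-2 + 24) + m)*(-63 + z))*(-1/139) = ((22 + m)*(-63 + z))*(-1/139) = ((-63 + z)*(22 + m))*(-1/139) = -(-63 + z)*(22 + m)/139)
-R(-60, 237) = -(1386/139 - 22/139*237 + (63/139)*(-60) - 1/139*(-60)*237) = -(1386/139 - 5214/139 - 3780/139 + 14220/139) = -1*6612/139 = -6612/139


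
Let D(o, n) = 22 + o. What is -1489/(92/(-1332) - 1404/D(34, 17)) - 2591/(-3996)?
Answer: 28042783283/468351180 ≈ 59.876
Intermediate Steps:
-1489/(92/(-1332) - 1404/D(34, 17)) - 2591/(-3996) = -1489/(92/(-1332) - 1404/(22 + 34)) - 2591/(-3996) = -1489/(92*(-1/1332) - 1404/56) - 2591*(-1/3996) = -1489/(-23/333 - 1404*1/56) + 2591/3996 = -1489/(-23/333 - 351/14) + 2591/3996 = -1489/(-117205/4662) + 2591/3996 = -1489*(-4662/117205) + 2591/3996 = 6941718/117205 + 2591/3996 = 28042783283/468351180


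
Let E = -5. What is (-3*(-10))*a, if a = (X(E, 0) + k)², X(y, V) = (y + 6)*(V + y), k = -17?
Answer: 14520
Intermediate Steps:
X(y, V) = (6 + y)*(V + y)
a = 484 (a = (((-5)² + 6*0 + 6*(-5) + 0*(-5)) - 17)² = ((25 + 0 - 30 + 0) - 17)² = (-5 - 17)² = (-22)² = 484)
(-3*(-10))*a = -3*(-10)*484 = 30*484 = 14520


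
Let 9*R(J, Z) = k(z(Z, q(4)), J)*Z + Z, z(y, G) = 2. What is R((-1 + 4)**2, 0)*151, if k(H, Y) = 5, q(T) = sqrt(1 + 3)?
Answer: 0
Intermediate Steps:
q(T) = 2 (q(T) = sqrt(4) = 2)
R(J, Z) = 2*Z/3 (R(J, Z) = (5*Z + Z)/9 = (6*Z)/9 = 2*Z/3)
R((-1 + 4)**2, 0)*151 = ((2/3)*0)*151 = 0*151 = 0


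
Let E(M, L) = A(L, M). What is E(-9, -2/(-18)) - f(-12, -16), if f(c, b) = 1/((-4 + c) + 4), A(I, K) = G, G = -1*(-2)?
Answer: 25/12 ≈ 2.0833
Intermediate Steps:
G = 2
A(I, K) = 2
f(c, b) = 1/c
E(M, L) = 2
E(-9, -2/(-18)) - f(-12, -16) = 2 - 1/(-12) = 2 - 1*(-1/12) = 2 + 1/12 = 25/12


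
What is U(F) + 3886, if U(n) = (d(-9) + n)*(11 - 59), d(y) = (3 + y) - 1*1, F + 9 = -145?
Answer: 11614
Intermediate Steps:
F = -154 (F = -9 - 145 = -154)
d(y) = 2 + y (d(y) = (3 + y) - 1 = 2 + y)
U(n) = 336 - 48*n (U(n) = ((2 - 9) + n)*(11 - 59) = (-7 + n)*(-48) = 336 - 48*n)
U(F) + 3886 = (336 - 48*(-154)) + 3886 = (336 + 7392) + 3886 = 7728 + 3886 = 11614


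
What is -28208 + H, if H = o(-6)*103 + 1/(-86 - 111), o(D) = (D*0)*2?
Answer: -5556977/197 ≈ -28208.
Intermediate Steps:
o(D) = 0 (o(D) = 0*2 = 0)
H = -1/197 (H = 0*103 + 1/(-86 - 111) = 0 + 1/(-197) = 0 - 1/197 = -1/197 ≈ -0.0050761)
-28208 + H = -28208 - 1/197 = -5556977/197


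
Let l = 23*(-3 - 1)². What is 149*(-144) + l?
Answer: -21088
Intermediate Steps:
l = 368 (l = 23*(-4)² = 23*16 = 368)
149*(-144) + l = 149*(-144) + 368 = -21456 + 368 = -21088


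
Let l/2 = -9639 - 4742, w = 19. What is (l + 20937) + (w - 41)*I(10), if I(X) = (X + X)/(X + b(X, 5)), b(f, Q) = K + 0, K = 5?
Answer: -23563/3 ≈ -7854.3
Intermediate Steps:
b(f, Q) = 5 (b(f, Q) = 5 + 0 = 5)
l = -28762 (l = 2*(-9639 - 4742) = 2*(-14381) = -28762)
I(X) = 2*X/(5 + X) (I(X) = (X + X)/(X + 5) = (2*X)/(5 + X) = 2*X/(5 + X))
(l + 20937) + (w - 41)*I(10) = (-28762 + 20937) + (19 - 41)*(2*10/(5 + 10)) = -7825 - 44*10/15 = -7825 - 22*4/3 = -7825 - 88/3 = -23563/3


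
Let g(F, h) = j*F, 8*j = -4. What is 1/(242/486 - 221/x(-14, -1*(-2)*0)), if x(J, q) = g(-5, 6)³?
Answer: -30375/414499 ≈ -0.073281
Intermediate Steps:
j = -½ (j = (⅛)*(-4) = -½ ≈ -0.50000)
g(F, h) = -F/2
x(J, q) = 125/8 (x(J, q) = (-½*(-5))³ = (5/2)³ = 125/8)
1/(242/486 - 221/x(-14, -1*(-2)*0)) = 1/(242/486 - 221/125/8) = 1/(242*(1/486) - 221*8/125) = 1/(121/243 - 1768/125) = 1/(-414499/30375) = -30375/414499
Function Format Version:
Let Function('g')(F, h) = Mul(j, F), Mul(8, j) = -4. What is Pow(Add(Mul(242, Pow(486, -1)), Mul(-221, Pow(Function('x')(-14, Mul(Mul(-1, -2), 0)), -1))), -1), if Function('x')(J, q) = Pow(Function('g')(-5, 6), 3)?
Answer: Rational(-30375, 414499) ≈ -0.073281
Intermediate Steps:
j = Rational(-1, 2) (j = Mul(Rational(1, 8), -4) = Rational(-1, 2) ≈ -0.50000)
Function('g')(F, h) = Mul(Rational(-1, 2), F)
Function('x')(J, q) = Rational(125, 8) (Function('x')(J, q) = Pow(Mul(Rational(-1, 2), -5), 3) = Pow(Rational(5, 2), 3) = Rational(125, 8))
Pow(Add(Mul(242, Pow(486, -1)), Mul(-221, Pow(Function('x')(-14, Mul(Mul(-1, -2), 0)), -1))), -1) = Pow(Add(Mul(242, Pow(486, -1)), Mul(-221, Pow(Rational(125, 8), -1))), -1) = Pow(Add(Mul(242, Rational(1, 486)), Mul(-221, Rational(8, 125))), -1) = Pow(Add(Rational(121, 243), Rational(-1768, 125)), -1) = Pow(Rational(-414499, 30375), -1) = Rational(-30375, 414499)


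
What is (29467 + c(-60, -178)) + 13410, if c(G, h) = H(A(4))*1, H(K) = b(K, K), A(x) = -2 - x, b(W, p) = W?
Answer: 42871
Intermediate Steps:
H(K) = K
c(G, h) = -6 (c(G, h) = (-2 - 1*4)*1 = (-2 - 4)*1 = -6*1 = -6)
(29467 + c(-60, -178)) + 13410 = (29467 - 6) + 13410 = 29461 + 13410 = 42871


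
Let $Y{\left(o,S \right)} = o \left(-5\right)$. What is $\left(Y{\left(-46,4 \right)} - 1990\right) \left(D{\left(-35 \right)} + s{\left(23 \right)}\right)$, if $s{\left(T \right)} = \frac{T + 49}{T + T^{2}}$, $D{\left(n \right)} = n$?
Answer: $\frac{1411520}{23} \approx 61370.0$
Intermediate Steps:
$Y{\left(o,S \right)} = - 5 o$
$s{\left(T \right)} = \frac{49 + T}{T + T^{2}}$
$\left(Y{\left(-46,4 \right)} - 1990\right) \left(D{\left(-35 \right)} + s{\left(23 \right)}\right) = \left(\left(-5\right) \left(-46\right) - 1990\right) \left(-35 + \frac{49 + 23}{23 \left(1 + 23\right)}\right) = \left(230 - 1990\right) \left(-35 + \frac{1}{23} \cdot \frac{1}{24} \cdot 72\right) = - 1760 \left(-35 + \frac{1}{23} \cdot \frac{1}{24} \cdot 72\right) = - 1760 \left(-35 + \frac{3}{23}\right) = \left(-1760\right) \left(- \frac{802}{23}\right) = \frac{1411520}{23}$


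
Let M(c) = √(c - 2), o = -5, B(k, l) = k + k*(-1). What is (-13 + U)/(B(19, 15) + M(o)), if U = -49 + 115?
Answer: -53*I*√7/7 ≈ -20.032*I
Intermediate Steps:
B(k, l) = 0 (B(k, l) = k - k = 0)
U = 66
M(c) = √(-2 + c)
(-13 + U)/(B(19, 15) + M(o)) = (-13 + 66)/(0 + √(-2 - 5)) = 53/(0 + √(-7)) = 53/(0 + I*√7) = 53/((I*√7)) = 53*(-I*√7/7) = -53*I*√7/7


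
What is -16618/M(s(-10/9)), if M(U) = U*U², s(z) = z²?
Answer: -4415743269/500000 ≈ -8831.5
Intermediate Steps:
M(U) = U³
-16618/M(s(-10/9)) = -16618/(((-10/9)²)³) = -16618/((100/81)³) = -16618/1000000/531441 = -16618*531441/1000000 = -4415743269/500000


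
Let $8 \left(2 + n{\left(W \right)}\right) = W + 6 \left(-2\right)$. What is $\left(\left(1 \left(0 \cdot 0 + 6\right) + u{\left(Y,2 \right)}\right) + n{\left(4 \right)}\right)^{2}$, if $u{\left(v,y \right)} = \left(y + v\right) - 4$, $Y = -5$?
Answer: $16$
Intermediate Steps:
$n{\left(W \right)} = - \frac{7}{2} + \frac{W}{8}$ ($n{\left(W \right)} = -2 + \frac{W + 6 \left(-2\right)}{8} = -2 + \frac{W - 12}{8} = -2 + \frac{-12 + W}{8} = -2 + \left(- \frac{3}{2} + \frac{W}{8}\right) = - \frac{7}{2} + \frac{W}{8}$)
$u{\left(v,y \right)} = -4 + v + y$ ($u{\left(v,y \right)} = \left(v + y\right) - 4 = -4 + v + y$)
$\left(\left(1 \left(0 \cdot 0 + 6\right) + u{\left(Y,2 \right)}\right) + n{\left(4 \right)}\right)^{2} = \left(\left(1 \left(0 \cdot 0 + 6\right) - 7\right) + \left(- \frac{7}{2} + \frac{1}{8} \cdot 4\right)\right)^{2} = \left(\left(1 \left(0 + 6\right) - 7\right) + \left(- \frac{7}{2} + \frac{1}{2}\right)\right)^{2} = \left(\left(1 \cdot 6 - 7\right) - 3\right)^{2} = \left(\left(6 - 7\right) - 3\right)^{2} = \left(-1 - 3\right)^{2} = \left(-4\right)^{2} = 16$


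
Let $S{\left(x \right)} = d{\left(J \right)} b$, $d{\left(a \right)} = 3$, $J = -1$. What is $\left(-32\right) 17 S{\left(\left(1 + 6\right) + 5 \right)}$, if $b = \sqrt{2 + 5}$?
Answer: $- 1632 \sqrt{7} \approx -4317.9$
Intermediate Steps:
$b = \sqrt{7} \approx 2.6458$
$S{\left(x \right)} = 3 \sqrt{7}$
$\left(-32\right) 17 S{\left(\left(1 + 6\right) + 5 \right)} = \left(-32\right) 17 \cdot 3 \sqrt{7} = - 544 \cdot 3 \sqrt{7} = - 1632 \sqrt{7}$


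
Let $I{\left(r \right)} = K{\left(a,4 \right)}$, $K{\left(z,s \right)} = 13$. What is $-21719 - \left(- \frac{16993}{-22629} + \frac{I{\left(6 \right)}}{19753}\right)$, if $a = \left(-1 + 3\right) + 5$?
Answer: $- \frac{9708525601909}{446990637} \approx -21720.0$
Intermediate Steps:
$a = 7$ ($a = 2 + 5 = 7$)
$I{\left(r \right)} = 13$
$-21719 - \left(- \frac{16993}{-22629} + \frac{I{\left(6 \right)}}{19753}\right) = -21719 - \left(- \frac{16993}{-22629} + \frac{13}{19753}\right) = -21719 - \left(\left(-16993\right) \left(- \frac{1}{22629}\right) + 13 \cdot \frac{1}{19753}\right) = -21719 - \left(\frac{16993}{22629} + \frac{13}{19753}\right) = -21719 - \frac{335956906}{446990637} = - \frac{9708525601909}{446990637}$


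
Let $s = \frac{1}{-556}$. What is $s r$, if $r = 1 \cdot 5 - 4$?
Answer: $- \frac{1}{556} \approx -0.0017986$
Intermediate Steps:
$s = - \frac{1}{556} \approx -0.0017986$
$r = 1$ ($r = 5 - 4 = 1$)
$s r = \left(- \frac{1}{556}\right) 1 = - \frac{1}{556}$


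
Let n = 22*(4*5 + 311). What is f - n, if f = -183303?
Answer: -190585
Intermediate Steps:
n = 7282 (n = 22*(20 + 311) = 22*331 = 7282)
f - n = -183303 - 1*7282 = -183303 - 7282 = -190585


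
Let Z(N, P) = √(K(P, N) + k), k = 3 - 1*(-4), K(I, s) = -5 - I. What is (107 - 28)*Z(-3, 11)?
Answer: 237*I ≈ 237.0*I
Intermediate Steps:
k = 7 (k = 3 + 4 = 7)
Z(N, P) = √(2 - P) (Z(N, P) = √((-5 - P) + 7) = √(2 - P))
(107 - 28)*Z(-3, 11) = (107 - 28)*√(2 - 1*11) = 79*√(2 - 11) = 79*√(-9) = 79*(3*I) = 237*I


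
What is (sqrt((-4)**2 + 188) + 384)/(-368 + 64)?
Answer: -24/19 - sqrt(51)/152 ≈ -1.3101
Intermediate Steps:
(sqrt((-4)**2 + 188) + 384)/(-368 + 64) = (sqrt(16 + 188) + 384)/(-304) = (sqrt(204) + 384)*(-1/304) = (2*sqrt(51) + 384)*(-1/304) = (384 + 2*sqrt(51))*(-1/304) = -24/19 - sqrt(51)/152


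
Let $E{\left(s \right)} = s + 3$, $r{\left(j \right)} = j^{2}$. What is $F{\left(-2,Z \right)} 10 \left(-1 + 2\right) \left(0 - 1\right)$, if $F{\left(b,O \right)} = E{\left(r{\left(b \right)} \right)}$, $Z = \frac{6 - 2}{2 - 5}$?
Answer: $-70$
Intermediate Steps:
$E{\left(s \right)} = 3 + s$
$Z = - \frac{4}{3}$ ($Z = \frac{4}{-3} = 4 \left(- \frac{1}{3}\right) = - \frac{4}{3} \approx -1.3333$)
$F{\left(b,O \right)} = 3 + b^{2}$
$F{\left(-2,Z \right)} 10 \left(-1 + 2\right) \left(0 - 1\right) = \left(3 + \left(-2\right)^{2}\right) 10 \left(-1 + 2\right) \left(0 - 1\right) = \left(3 + 4\right) 10 \cdot 1 \left(-1\right) = 7 \cdot 10 \left(-1\right) = 70 \left(-1\right) = -70$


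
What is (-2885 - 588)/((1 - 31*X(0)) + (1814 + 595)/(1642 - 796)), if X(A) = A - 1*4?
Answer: -979386/36053 ≈ -27.165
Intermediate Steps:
X(A) = -4 + A (X(A) = A - 4 = -4 + A)
(-2885 - 588)/((1 - 31*X(0)) + (1814 + 595)/(1642 - 796)) = (-2885 - 588)/((1 - 31*(-4 + 0)) + (1814 + 595)/(1642 - 796)) = -3473/((1 - 31*(-4)) + 2409/846) = -3473/((1 + 124) + 2409*(1/846)) = -3473/(125 + 803/282) = -3473/36053/282 = -3473*282/36053 = -979386/36053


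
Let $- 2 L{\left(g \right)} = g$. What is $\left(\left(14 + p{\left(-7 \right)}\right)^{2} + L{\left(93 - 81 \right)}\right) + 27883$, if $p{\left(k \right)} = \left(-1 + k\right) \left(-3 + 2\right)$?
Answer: $28361$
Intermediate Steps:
$L{\left(g \right)} = - \frac{g}{2}$
$p{\left(k \right)} = 1 - k$ ($p{\left(k \right)} = \left(-1 + k\right) \left(-1\right) = 1 - k$)
$\left(\left(14 + p{\left(-7 \right)}\right)^{2} + L{\left(93 - 81 \right)}\right) + 27883 = \left(\left(14 + \left(1 - -7\right)\right)^{2} - \frac{93 - 81}{2}\right) + 27883 = \left(\left(14 + \left(1 + 7\right)\right)^{2} - 6\right) + 27883 = \left(\left(14 + 8\right)^{2} - 6\right) + 27883 = \left(22^{2} - 6\right) + 27883 = \left(484 - 6\right) + 27883 = 478 + 27883 = 28361$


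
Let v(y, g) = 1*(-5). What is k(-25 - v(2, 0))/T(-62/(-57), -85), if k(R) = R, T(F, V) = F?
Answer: -570/31 ≈ -18.387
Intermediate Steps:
v(y, g) = -5
k(-25 - v(2, 0))/T(-62/(-57), -85) = (-25 - 1*(-5))/((-62/(-57))) = (-25 + 5)/((-62*(-1/57))) = -20/62/57 = -20*57/62 = -570/31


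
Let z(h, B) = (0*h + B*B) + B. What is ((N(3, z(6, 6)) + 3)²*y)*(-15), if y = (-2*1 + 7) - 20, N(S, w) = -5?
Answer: 900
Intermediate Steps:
z(h, B) = B + B² (z(h, B) = (0 + B²) + B = B² + B = B + B²)
y = -15 (y = (-2 + 7) - 20 = 5 - 20 = -15)
((N(3, z(6, 6)) + 3)²*y)*(-15) = ((-5 + 3)²*(-15))*(-15) = ((-2)²*(-15))*(-15) = (4*(-15))*(-15) = -60*(-15) = 900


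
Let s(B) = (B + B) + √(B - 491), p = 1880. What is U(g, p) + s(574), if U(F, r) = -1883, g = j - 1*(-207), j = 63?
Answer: -735 + √83 ≈ -725.89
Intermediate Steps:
g = 270 (g = 63 - 1*(-207) = 63 + 207 = 270)
s(B) = √(-491 + B) + 2*B (s(B) = 2*B + √(-491 + B) = √(-491 + B) + 2*B)
U(g, p) + s(574) = -1883 + (√(-491 + 574) + 2*574) = -1883 + (√83 + 1148) = -1883 + (1148 + √83) = -735 + √83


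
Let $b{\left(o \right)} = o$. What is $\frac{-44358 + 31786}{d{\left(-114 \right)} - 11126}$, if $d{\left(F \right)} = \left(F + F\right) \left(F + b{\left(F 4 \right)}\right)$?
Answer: $- \frac{6286}{59417} \approx -0.10579$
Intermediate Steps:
$d{\left(F \right)} = 10 F^{2}$ ($d{\left(F \right)} = \left(F + F\right) \left(F + F 4\right) = 2 F \left(F + 4 F\right) = 2 F 5 F = 10 F^{2}$)
$\frac{-44358 + 31786}{d{\left(-114 \right)} - 11126} = \frac{-44358 + 31786}{10 \left(-114\right)^{2} - 11126} = - \frac{12572}{10 \cdot 12996 - 11126} = - \frac{12572}{129960 - 11126} = - \frac{12572}{118834} = \left(-12572\right) \frac{1}{118834} = - \frac{6286}{59417}$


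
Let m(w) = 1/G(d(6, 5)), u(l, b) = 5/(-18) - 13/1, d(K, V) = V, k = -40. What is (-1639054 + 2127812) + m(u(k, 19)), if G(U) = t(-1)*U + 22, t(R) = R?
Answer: 8308887/17 ≈ 4.8876e+5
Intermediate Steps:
u(l, b) = -239/18 (u(l, b) = 5*(-1/18) - 13*1 = -5/18 - 13 = -239/18)
G(U) = 22 - U (G(U) = -U + 22 = 22 - U)
m(w) = 1/17 (m(w) = 1/(22 - 1*5) = 1/(22 - 5) = 1/17)
(-1639054 + 2127812) + m(u(k, 19)) = (-1639054 + 2127812) + 1/17 = 488758 + 1/17 = 8308887/17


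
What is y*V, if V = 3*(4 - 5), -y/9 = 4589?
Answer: 123903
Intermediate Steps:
y = -41301 (y = -9*4589 = -41301)
V = -3 (V = 3*(-1) = -3)
y*V = -41301*(-3) = 123903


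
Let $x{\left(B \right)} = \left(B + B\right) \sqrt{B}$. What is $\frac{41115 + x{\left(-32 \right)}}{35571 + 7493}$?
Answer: $\frac{41115}{43064} - \frac{32 i \sqrt{2}}{5383} \approx 0.95474 - 0.008407 i$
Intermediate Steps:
$x{\left(B \right)} = 2 B^{\frac{3}{2}}$ ($x{\left(B \right)} = 2 B \sqrt{B} = 2 B^{\frac{3}{2}}$)
$\frac{41115 + x{\left(-32 \right)}}{35571 + 7493} = \frac{41115 + 2 \left(-32\right)^{\frac{3}{2}}}{35571 + 7493} = \frac{41115 + 2 \left(- 128 i \sqrt{2}\right)}{43064} = \left(41115 - 256 i \sqrt{2}\right) \frac{1}{43064} = \frac{41115}{43064} - \frac{32 i \sqrt{2}}{5383}$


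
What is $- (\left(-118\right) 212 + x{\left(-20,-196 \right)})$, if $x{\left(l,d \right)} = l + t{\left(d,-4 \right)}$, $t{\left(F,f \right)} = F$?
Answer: $25232$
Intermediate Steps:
$x{\left(l,d \right)} = d + l$ ($x{\left(l,d \right)} = l + d = d + l$)
$- (\left(-118\right) 212 + x{\left(-20,-196 \right)}) = - (\left(-118\right) 212 - 216) = - (-25016 - 216) = \left(-1\right) \left(-25232\right) = 25232$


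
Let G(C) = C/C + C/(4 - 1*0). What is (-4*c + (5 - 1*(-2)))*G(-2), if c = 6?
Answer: -17/2 ≈ -8.5000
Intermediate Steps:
G(C) = 1 + C/4 (G(C) = 1 + C/(4 + 0) = 1 + C/4)
(-4*c + (5 - 1*(-2)))*G(-2) = (-4*6 + (5 - 1*(-2)))*(1 + (¼)*(-2)) = (-24 + (5 + 2))*(1 - ½) = (-24 + 7)*(½) = -17*½ = -17/2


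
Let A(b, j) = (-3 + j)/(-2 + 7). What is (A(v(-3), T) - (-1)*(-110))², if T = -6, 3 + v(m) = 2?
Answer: 312481/25 ≈ 12499.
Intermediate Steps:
v(m) = -1 (v(m) = -3 + 2 = -1)
A(b, j) = -⅗ + j/5 (A(b, j) = (-3 + j)/5 = (-3 + j)*(⅕) = -⅗ + j/5)
(A(v(-3), T) - (-1)*(-110))² = ((-⅗ + (⅕)*(-6)) - (-1)*(-110))² = ((-⅗ - 6/5) - 1*110)² = (-9/5 - 110)² = (-559/5)² = 312481/25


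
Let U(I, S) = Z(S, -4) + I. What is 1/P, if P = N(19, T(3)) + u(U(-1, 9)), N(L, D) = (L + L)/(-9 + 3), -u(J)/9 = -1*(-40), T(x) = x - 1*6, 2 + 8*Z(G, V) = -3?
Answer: -3/1099 ≈ -0.0027298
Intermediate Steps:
Z(G, V) = -5/8 (Z(G, V) = -1/4 + (1/8)*(-3) = -1/4 - 3/8 = -5/8)
U(I, S) = -5/8 + I
T(x) = -6 + x (T(x) = x - 6 = -6 + x)
u(J) = -360 (u(J) = -(-9)*(-40) = -9*40 = -360)
N(L, D) = -L/3 (N(L, D) = (2*L)/(-6) = (2*L)*(-1/6) = -L/3)
P = -1099/3 (P = -1/3*19 - 360 = -19/3 - 360 = -1099/3 ≈ -366.33)
1/P = 1/(-1099/3) = -3/1099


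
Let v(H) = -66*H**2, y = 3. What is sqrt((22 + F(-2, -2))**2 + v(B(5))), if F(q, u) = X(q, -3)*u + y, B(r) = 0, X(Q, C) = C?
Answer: 31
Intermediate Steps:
F(q, u) = 3 - 3*u (F(q, u) = -3*u + 3 = 3 - 3*u)
sqrt((22 + F(-2, -2))**2 + v(B(5))) = sqrt((22 + (3 - 3*(-2)))**2 - 66*0**2) = sqrt((22 + (3 + 6))**2 - 66*0) = sqrt((22 + 9)**2 + 0) = sqrt(31**2 + 0) = sqrt(961 + 0) = sqrt(961) = 31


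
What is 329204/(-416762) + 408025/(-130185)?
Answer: -21290673779/5425616097 ≈ -3.9241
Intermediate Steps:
329204/(-416762) + 408025/(-130185) = 329204*(-1/416762) + 408025*(-1/130185) = -164602/208381 - 81605/26037 = -21290673779/5425616097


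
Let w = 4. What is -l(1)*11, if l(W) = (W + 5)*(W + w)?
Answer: -330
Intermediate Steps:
l(W) = (4 + W)*(5 + W) (l(W) = (W + 5)*(W + 4) = (5 + W)*(4 + W) = (4 + W)*(5 + W))
-l(1)*11 = -(20 + 1**2 + 9*1)*11 = -(20 + 1 + 9)*11 = -1*30*11 = -30*11 = -330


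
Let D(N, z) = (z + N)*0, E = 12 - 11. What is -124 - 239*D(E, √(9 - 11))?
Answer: -124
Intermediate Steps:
E = 1
D(N, z) = 0 (D(N, z) = (N + z)*0 = 0)
-124 - 239*D(E, √(9 - 11)) = -124 - 239*0 = -124 + 0 = -124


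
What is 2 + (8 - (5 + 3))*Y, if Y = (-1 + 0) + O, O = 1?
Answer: 2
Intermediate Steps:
Y = 0 (Y = (-1 + 0) + 1 = -1 + 1 = 0)
2 + (8 - (5 + 3))*Y = 2 + (8 - (5 + 3))*0 = 2 + (8 - 8)*0 = 2 + 0*0 = 2 + 0 = 2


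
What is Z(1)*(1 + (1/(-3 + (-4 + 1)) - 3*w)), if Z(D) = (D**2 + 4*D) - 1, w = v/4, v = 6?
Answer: -44/3 ≈ -14.667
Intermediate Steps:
w = 3/2 (w = 6/4 = 6*(1/4) = 3/2 ≈ 1.5000)
Z(D) = -1 + D**2 + 4*D
Z(1)*(1 + (1/(-3 + (-4 + 1)) - 3*w)) = (-1 + 1**2 + 4*1)*(1 + (1/(-3 + (-4 + 1)) - 3*3/2)) = (-1 + 1 + 4)*(1 + (1/(-3 - 3) - 9/2)) = 4*(1 + (1/(-6) - 9/2)) = 4*(1 + (-1/6 - 9/2)) = 4*(1 - 14/3) = 4*(-11/3) = -44/3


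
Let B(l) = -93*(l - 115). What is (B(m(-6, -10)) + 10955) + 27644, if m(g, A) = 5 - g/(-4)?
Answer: 97937/2 ≈ 48969.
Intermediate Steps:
m(g, A) = 5 + g/4 (m(g, A) = 5 - g*(-1)/4 = 5 - (-1)*g/4 = 5 + g/4)
B(l) = 10695 - 93*l (B(l) = -93*(-115 + l) = 10695 - 93*l)
(B(m(-6, -10)) + 10955) + 27644 = ((10695 - 93*(5 + (1/4)*(-6))) + 10955) + 27644 = ((10695 - 93*(5 - 3/2)) + 10955) + 27644 = ((10695 - 93*7/2) + 10955) + 27644 = ((10695 - 651/2) + 10955) + 27644 = (20739/2 + 10955) + 27644 = 42649/2 + 27644 = 97937/2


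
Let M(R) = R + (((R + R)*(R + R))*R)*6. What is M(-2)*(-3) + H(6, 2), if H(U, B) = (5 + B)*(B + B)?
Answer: 610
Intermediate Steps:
H(U, B) = 2*B*(5 + B) (H(U, B) = (5 + B)*(2*B) = 2*B*(5 + B))
M(R) = R + 24*R³ (M(R) = R + (((2*R)*(2*R))*R)*6 = R + ((4*R²)*R)*6 = R + (4*R³)*6 = R + 24*R³)
M(-2)*(-3) + H(6, 2) = (-2 + 24*(-2)³)*(-3) + 2*2*(5 + 2) = (-2 + 24*(-8))*(-3) + 2*2*7 = (-2 - 192)*(-3) + 28 = -194*(-3) + 28 = 582 + 28 = 610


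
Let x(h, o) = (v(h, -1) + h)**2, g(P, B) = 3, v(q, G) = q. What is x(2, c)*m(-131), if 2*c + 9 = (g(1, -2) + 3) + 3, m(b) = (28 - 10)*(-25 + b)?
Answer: -44928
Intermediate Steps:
m(b) = -450 + 18*b (m(b) = 18*(-25 + b) = -450 + 18*b)
c = 0 (c = -9/2 + ((3 + 3) + 3)/2 = -9/2 + (6 + 3)/2 = -9/2 + (1/2)*9 = -9/2 + 9/2 = 0)
x(h, o) = 4*h**2 (x(h, o) = (h + h)**2 = (2*h)**2 = 4*h**2)
x(2, c)*m(-131) = (4*2**2)*(-450 + 18*(-131)) = (4*4)*(-450 - 2358) = 16*(-2808) = -44928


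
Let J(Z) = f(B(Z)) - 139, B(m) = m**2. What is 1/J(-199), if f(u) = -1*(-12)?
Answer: -1/127 ≈ -0.0078740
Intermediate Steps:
f(u) = 12
J(Z) = -127 (J(Z) = 12 - 139 = -127)
1/J(-199) = 1/(-127) = -1/127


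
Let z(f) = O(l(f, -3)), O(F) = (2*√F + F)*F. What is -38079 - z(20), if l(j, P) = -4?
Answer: -38095 + 16*I ≈ -38095.0 + 16.0*I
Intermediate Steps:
O(F) = F*(F + 2*√F) (O(F) = (F + 2*√F)*F = F*(F + 2*√F))
z(f) = 16 - 16*I (z(f) = (-4)² + 2*(-4)^(3/2) = 16 + 2*(-8*I) = 16 - 16*I)
-38079 - z(20) = -38079 - (16 - 16*I) = -38079 + (-16 + 16*I) = -38095 + 16*I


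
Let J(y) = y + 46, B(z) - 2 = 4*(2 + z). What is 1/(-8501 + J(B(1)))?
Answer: -1/8441 ≈ -0.00011847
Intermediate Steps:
B(z) = 10 + 4*z (B(z) = 2 + 4*(2 + z) = 2 + (8 + 4*z) = 10 + 4*z)
J(y) = 46 + y
1/(-8501 + J(B(1))) = 1/(-8501 + (46 + (10 + 4*1))) = 1/(-8501 + (46 + (10 + 4))) = 1/(-8501 + (46 + 14)) = 1/(-8501 + 60) = 1/(-8441) = -1/8441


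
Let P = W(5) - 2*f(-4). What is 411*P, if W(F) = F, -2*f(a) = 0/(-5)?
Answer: 2055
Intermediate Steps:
f(a) = 0 (f(a) = -0/(-5) = -0*(-1)/5 = -½*0 = 0)
P = 5 (P = 5 - 2*0 = 5 + 0 = 5)
411*P = 411*5 = 2055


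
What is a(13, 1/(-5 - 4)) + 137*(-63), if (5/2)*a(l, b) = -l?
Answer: -43181/5 ≈ -8636.2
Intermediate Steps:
a(l, b) = -2*l/5 (a(l, b) = 2*(-l)/5 = -2*l/5)
a(13, 1/(-5 - 4)) + 137*(-63) = -2/5*13 + 137*(-63) = -26/5 - 8631 = -43181/5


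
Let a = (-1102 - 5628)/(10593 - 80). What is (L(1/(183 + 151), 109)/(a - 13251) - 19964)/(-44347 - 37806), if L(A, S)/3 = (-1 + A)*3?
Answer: 928945664268707/3822664583505286 ≈ 0.24301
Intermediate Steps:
a = -6730/10513 ≈ -0.64016
L(A, S) = -9 + 9*A (L(A, S) = 3*((-1 + A)*3) = 3*(-3 + 3*A) = -9 + 9*A)
(L(1/(183 + 151), 109)/(a - 13251) - 19964)/(-44347 - 37806) = ((-9 + 9/(183 + 151))/(-6730/10513 - 13251) - 19964)/(-44347 - 37806) = ((-9 + 9/334)/(-139314493/10513) - 19964)/(-82153) = ((-9 + 9*(1/334))*(-10513/139314493) - 19964)*(-1/82153) = ((-9 + 9/334)*(-10513/139314493) - 19964)*(-1/82153) = (-2997/334*(-10513/139314493) - 19964)*(-1/82153) = (31507461/46531040662 - 19964)*(-1/82153) = -928945664268707/46531040662*(-1/82153) = 928945664268707/3822664583505286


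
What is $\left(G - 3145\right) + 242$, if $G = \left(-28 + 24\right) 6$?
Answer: $-2927$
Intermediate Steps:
$G = -24$ ($G = \left(-4\right) 6 = -24$)
$\left(G - 3145\right) + 242 = \left(-24 - 3145\right) + 242 = -3169 + 242 = -2927$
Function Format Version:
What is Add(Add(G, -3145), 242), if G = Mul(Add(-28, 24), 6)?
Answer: -2927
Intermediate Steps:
G = -24 (G = Mul(-4, 6) = -24)
Add(Add(G, -3145), 242) = Add(Add(-24, -3145), 242) = Add(-3169, 242) = -2927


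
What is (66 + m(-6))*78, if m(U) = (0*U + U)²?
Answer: 7956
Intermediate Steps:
m(U) = U² (m(U) = (0 + U)² = U²)
(66 + m(-6))*78 = (66 + (-6)²)*78 = (66 + 36)*78 = 102*78 = 7956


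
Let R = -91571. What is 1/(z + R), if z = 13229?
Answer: -1/78342 ≈ -1.2765e-5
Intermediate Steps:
1/(z + R) = 1/(13229 - 91571) = 1/(-78342) = -1/78342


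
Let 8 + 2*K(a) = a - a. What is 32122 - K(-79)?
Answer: 32126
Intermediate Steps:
K(a) = -4 (K(a) = -4 + (a - a)/2 = -4 + (½)*0 = -4 + 0 = -4)
32122 - K(-79) = 32122 - 1*(-4) = 32122 + 4 = 32126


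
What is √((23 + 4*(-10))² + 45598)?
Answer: √45887 ≈ 214.21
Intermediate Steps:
√((23 + 4*(-10))² + 45598) = √((23 - 40)² + 45598) = √((-17)² + 45598) = √(289 + 45598) = √45887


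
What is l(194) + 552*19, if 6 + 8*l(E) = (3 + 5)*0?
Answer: 41949/4 ≈ 10487.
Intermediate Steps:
l(E) = -3/4 (l(E) = -3/4 + ((3 + 5)*0)/8 = -3/4 + (8*0)/8 = -3/4 + (1/8)*0 = -3/4 + 0 = -3/4)
l(194) + 552*19 = -3/4 + 552*19 = -3/4 + 10488 = 41949/4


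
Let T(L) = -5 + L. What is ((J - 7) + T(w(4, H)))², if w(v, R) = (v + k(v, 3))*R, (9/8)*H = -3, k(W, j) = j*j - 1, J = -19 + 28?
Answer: 1225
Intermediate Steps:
J = 9
k(W, j) = -1 + j² (k(W, j) = j² - 1 = -1 + j²)
H = -8/3 (H = (8/9)*(-3) = -8/3 ≈ -2.6667)
w(v, R) = R*(8 + v) (w(v, R) = (v + (-1 + 3²))*R = (v + (-1 + 9))*R = (v + 8)*R = (8 + v)*R = R*(8 + v))
((J - 7) + T(w(4, H)))² = ((9 - 7) + (-5 - 8*(8 + 4)/3))² = (2 + (-5 - 8/3*12))² = (2 + (-5 - 32))² = (2 - 37)² = (-35)² = 1225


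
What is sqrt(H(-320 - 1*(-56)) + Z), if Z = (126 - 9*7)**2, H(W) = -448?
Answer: sqrt(3521) ≈ 59.338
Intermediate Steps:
Z = 3969 (Z = (126 - 63)**2 = 63**2 = 3969)
sqrt(H(-320 - 1*(-56)) + Z) = sqrt(-448 + 3969) = sqrt(3521)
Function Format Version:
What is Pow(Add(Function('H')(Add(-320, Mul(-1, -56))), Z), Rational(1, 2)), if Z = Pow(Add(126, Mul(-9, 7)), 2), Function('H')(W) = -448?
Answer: Pow(3521, Rational(1, 2)) ≈ 59.338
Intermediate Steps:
Z = 3969 (Z = Pow(Add(126, -63), 2) = Pow(63, 2) = 3969)
Pow(Add(Function('H')(Add(-320, Mul(-1, -56))), Z), Rational(1, 2)) = Pow(Add(-448, 3969), Rational(1, 2)) = Pow(3521, Rational(1, 2))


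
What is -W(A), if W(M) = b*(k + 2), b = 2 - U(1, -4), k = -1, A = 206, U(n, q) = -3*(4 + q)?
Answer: -2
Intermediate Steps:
U(n, q) = -12 - 3*q
b = 2 (b = 2 - (-12 - 3*(-4)) = 2 - (-12 + 12) = 2 - 1*0 = 2 + 0 = 2)
W(M) = 2 (W(M) = 2*(-1 + 2) = 2*1 = 2)
-W(A) = -1*2 = -2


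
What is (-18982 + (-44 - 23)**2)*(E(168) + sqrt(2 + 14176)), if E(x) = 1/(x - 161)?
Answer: -14493/7 - 14493*sqrt(14178) ≈ -1.7278e+6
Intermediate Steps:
E(x) = 1/(-161 + x)
(-18982 + (-44 - 23)**2)*(E(168) + sqrt(2 + 14176)) = (-18982 + (-44 - 23)**2)*(1/(-161 + 168) + sqrt(2 + 14176)) = (-18982 + (-67)**2)*(1/7 + sqrt(14178)) = (-18982 + 4489)*(1/7 + sqrt(14178)) = -14493*(1/7 + sqrt(14178)) = -14493/7 - 14493*sqrt(14178)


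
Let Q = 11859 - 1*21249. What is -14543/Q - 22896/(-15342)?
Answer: 73018691/24010230 ≈ 3.0411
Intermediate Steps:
Q = -9390 (Q = 11859 - 21249 = -9390)
-14543/Q - 22896/(-15342) = -14543/(-9390) - 22896/(-15342) = -14543*(-1/9390) - 22896*(-1/15342) = 14543/9390 + 3816/2557 = 73018691/24010230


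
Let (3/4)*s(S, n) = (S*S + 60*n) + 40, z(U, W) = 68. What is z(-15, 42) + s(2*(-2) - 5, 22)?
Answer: 5968/3 ≈ 1989.3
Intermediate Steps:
s(S, n) = 160/3 + 80*n + 4*S²/3 (s(S, n) = 4*((S*S + 60*n) + 40)/3 = 4*((S² + 60*n) + 40)/3 = 4*(40 + S² + 60*n)/3 = 160/3 + 80*n + 4*S²/3)
z(-15, 42) + s(2*(-2) - 5, 22) = 68 + (160/3 + 80*22 + 4*(2*(-2) - 5)²/3) = 68 + (160/3 + 1760 + 4*(-4 - 5)²/3) = 68 + (160/3 + 1760 + (4/3)*(-9)²) = 68 + (160/3 + 1760 + (4/3)*81) = 68 + (160/3 + 1760 + 108) = 68 + 5764/3 = 5968/3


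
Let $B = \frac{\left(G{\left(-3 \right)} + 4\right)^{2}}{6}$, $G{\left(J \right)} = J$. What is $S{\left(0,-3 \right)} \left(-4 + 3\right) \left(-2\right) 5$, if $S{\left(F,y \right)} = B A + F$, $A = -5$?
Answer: $- \frac{25}{3} \approx -8.3333$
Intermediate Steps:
$B = \frac{1}{6}$ ($B = \frac{\left(-3 + 4\right)^{2}}{6} = 1^{2} \cdot \frac{1}{6} = 1 \cdot \frac{1}{6} = \frac{1}{6} \approx 0.16667$)
$S{\left(F,y \right)} = - \frac{5}{6} + F$ ($S{\left(F,y \right)} = \frac{1}{6} \left(-5\right) + F = - \frac{5}{6} + F$)
$S{\left(0,-3 \right)} \left(-4 + 3\right) \left(-2\right) 5 = \left(- \frac{5}{6} + 0\right) \left(-4 + 3\right) \left(-2\right) 5 = - \frac{5 \left(\left(-1\right) \left(-2\right)\right)}{6} \cdot 5 = \left(- \frac{5}{6}\right) 2 \cdot 5 = \left(- \frac{5}{3}\right) 5 = - \frac{25}{3}$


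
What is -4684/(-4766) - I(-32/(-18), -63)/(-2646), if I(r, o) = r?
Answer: 27905258/28374381 ≈ 0.98347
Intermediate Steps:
-4684/(-4766) - I(-32/(-18), -63)/(-2646) = -4684/(-4766) - (-32/(-18))/(-2646) = -4684*(-1/4766) - (-32*(-1/18))*(-1)/2646 = 2342/2383 - 16*(-1)/(9*2646) = 2342/2383 - 1*(-8/11907) = 2342/2383 + 8/11907 = 27905258/28374381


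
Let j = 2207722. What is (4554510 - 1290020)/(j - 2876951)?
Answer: -3264490/669229 ≈ -4.8780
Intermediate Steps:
(4554510 - 1290020)/(j - 2876951) = (4554510 - 1290020)/(2207722 - 2876951) = 3264490/(-669229) = 3264490*(-1/669229) = -3264490/669229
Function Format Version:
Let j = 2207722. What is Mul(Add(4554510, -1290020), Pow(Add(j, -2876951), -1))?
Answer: Rational(-3264490, 669229) ≈ -4.8780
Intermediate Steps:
Mul(Add(4554510, -1290020), Pow(Add(j, -2876951), -1)) = Mul(Add(4554510, -1290020), Pow(Add(2207722, -2876951), -1)) = Mul(3264490, Pow(-669229, -1)) = Mul(3264490, Rational(-1, 669229)) = Rational(-3264490, 669229)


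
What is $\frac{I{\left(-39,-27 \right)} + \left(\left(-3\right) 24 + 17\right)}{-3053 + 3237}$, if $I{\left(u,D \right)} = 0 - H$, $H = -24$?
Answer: $- \frac{31}{184} \approx -0.16848$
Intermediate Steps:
$I{\left(u,D \right)} = 24$ ($I{\left(u,D \right)} = 0 - -24 = 0 + 24 = 24$)
$\frac{I{\left(-39,-27 \right)} + \left(\left(-3\right) 24 + 17\right)}{-3053 + 3237} = \frac{24 + \left(\left(-3\right) 24 + 17\right)}{-3053 + 3237} = \frac{24 + \left(-72 + 17\right)}{184} = \left(24 - 55\right) \frac{1}{184} = \left(-31\right) \frac{1}{184} = - \frac{31}{184}$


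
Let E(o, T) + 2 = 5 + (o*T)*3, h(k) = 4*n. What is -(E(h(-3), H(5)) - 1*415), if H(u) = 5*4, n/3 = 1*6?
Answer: -3908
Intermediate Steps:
n = 18 (n = 3*(1*6) = 3*6 = 18)
H(u) = 20
h(k) = 72 (h(k) = 4*18 = 72)
E(o, T) = 3 + 3*T*o (E(o, T) = -2 + (5 + (o*T)*3) = -2 + (5 + (T*o)*3) = -2 + (5 + 3*T*o) = 3 + 3*T*o)
-(E(h(-3), H(5)) - 1*415) = -((3 + 3*20*72) - 1*415) = -((3 + 4320) - 415) = -(4323 - 415) = -1*3908 = -3908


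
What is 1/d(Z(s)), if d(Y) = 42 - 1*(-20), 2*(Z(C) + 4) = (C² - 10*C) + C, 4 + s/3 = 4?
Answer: 1/62 ≈ 0.016129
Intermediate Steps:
s = 0 (s = -12 + 3*4 = -12 + 12 = 0)
Z(C) = -4 + C²/2 - 9*C/2 (Z(C) = -4 + ((C² - 10*C) + C)/2 = -4 + (C² - 9*C)/2 = -4 + (C²/2 - 9*C/2) = -4 + C²/2 - 9*C/2)
d(Y) = 62 (d(Y) = 42 + 20 = 62)
1/d(Z(s)) = 1/62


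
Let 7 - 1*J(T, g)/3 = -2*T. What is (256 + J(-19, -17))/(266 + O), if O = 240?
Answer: 163/506 ≈ 0.32213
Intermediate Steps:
J(T, g) = 21 + 6*T (J(T, g) = 21 - (-6)*T = 21 + 6*T)
(256 + J(-19, -17))/(266 + O) = (256 + (21 + 6*(-19)))/(266 + 240) = (256 + (21 - 114))/506 = (256 - 93)*(1/506) = 163*(1/506) = 163/506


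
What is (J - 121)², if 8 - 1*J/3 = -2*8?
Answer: 2401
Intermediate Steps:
J = 72 (J = 24 - (-6)*8 = 24 - 3*(-16) = 24 + 48 = 72)
(J - 121)² = (72 - 121)² = (-49)² = 2401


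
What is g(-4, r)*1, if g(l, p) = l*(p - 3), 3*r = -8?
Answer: 68/3 ≈ 22.667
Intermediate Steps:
r = -8/3 (r = (⅓)*(-8) = -8/3 ≈ -2.6667)
g(l, p) = l*(-3 + p)
g(-4, r)*1 = -4*(-3 - 8/3)*1 = -4*(-17/3)*1 = (68/3)*1 = 68/3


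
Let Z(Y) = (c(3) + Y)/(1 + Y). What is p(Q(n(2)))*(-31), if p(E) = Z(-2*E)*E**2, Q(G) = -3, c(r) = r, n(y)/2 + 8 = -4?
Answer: -2511/7 ≈ -358.71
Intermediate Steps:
n(y) = -24 (n(y) = -16 + 2*(-4) = -16 - 8 = -24)
Z(Y) = (3 + Y)/(1 + Y)
p(E) = E**2*(3 - 2*E)/(1 - 2*E) (p(E) = ((3 - 2*E)/(1 - 2*E))*E**2 = E**2*(3 - 2*E)/(1 - 2*E))
p(Q(n(2)))*(-31) = ((-3)**2*(-3 + 2*(-3))/(-1 + 2*(-3)))*(-31) = (9*(-3 - 6)/(-1 - 6))*(-31) = (9*(-9)/(-7))*(-31) = (9*(-1/7)*(-9))*(-31) = (81/7)*(-31) = -2511/7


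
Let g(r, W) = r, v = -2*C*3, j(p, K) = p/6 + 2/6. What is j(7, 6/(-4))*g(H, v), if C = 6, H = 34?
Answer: 51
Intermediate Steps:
j(p, K) = ⅓ + p/6 (j(p, K) = p*(⅙) + 2*(⅙) = p/6 + ⅓ = ⅓ + p/6)
v = -36 (v = -2*6*3 = -12*3 = -36)
j(7, 6/(-4))*g(H, v) = (⅓ + (⅙)*7)*34 = (⅓ + 7/6)*34 = (3/2)*34 = 51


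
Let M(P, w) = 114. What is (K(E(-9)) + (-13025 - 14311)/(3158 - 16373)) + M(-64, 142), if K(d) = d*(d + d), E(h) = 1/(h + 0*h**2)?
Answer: 41422652/356805 ≈ 116.09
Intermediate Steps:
E(h) = 1/h (E(h) = 1/(h + 0) = 1/h)
K(d) = 2*d**2 (K(d) = d*(2*d) = 2*d**2)
(K(E(-9)) + (-13025 - 14311)/(3158 - 16373)) + M(-64, 142) = (2*(1/(-9))**2 + (-13025 - 14311)/(3158 - 16373)) + 114 = (2*(-1/9)**2 - 27336/(-13215)) + 114 = (2*(1/81) - 27336*(-1/13215)) + 114 = (2/81 + 9112/4405) + 114 = 746882/356805 + 114 = 41422652/356805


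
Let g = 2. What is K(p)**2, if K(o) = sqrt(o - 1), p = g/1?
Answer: 1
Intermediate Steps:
p = 2 (p = 2/1 = 2*1 = 2)
K(o) = sqrt(-1 + o)
K(p)**2 = (sqrt(-1 + 2))**2 = (sqrt(1))**2 = 1**2 = 1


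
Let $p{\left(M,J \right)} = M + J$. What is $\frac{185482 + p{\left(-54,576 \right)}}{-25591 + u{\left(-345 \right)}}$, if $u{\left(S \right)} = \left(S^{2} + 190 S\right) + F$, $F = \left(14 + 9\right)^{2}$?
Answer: $\frac{26572}{4059} \approx 6.5464$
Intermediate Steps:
$F = 529$ ($F = 23^{2} = 529$)
$p{\left(M,J \right)} = J + M$
$u{\left(S \right)} = 529 + S^{2} + 190 S$ ($u{\left(S \right)} = \left(S^{2} + 190 S\right) + 529 = 529 + S^{2} + 190 S$)
$\frac{185482 + p{\left(-54,576 \right)}}{-25591 + u{\left(-345 \right)}} = \frac{185482 + \left(576 - 54\right)}{-25591 + \left(529 + \left(-345\right)^{2} + 190 \left(-345\right)\right)} = \frac{185482 + 522}{-25591 + \left(529 + 119025 - 65550\right)} = \frac{186004}{-25591 + 54004} = \frac{186004}{28413} = 186004 \cdot \frac{1}{28413} = \frac{26572}{4059}$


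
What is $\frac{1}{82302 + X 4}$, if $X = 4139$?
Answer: $\frac{1}{98858} \approx 1.0116 \cdot 10^{-5}$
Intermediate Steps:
$\frac{1}{82302 + X 4} = \frac{1}{82302 + 4139 \cdot 4} = \frac{1}{82302 + 16556} = \frac{1}{98858}$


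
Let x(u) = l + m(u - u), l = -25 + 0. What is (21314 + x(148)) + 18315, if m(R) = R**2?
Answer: 39604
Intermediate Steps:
l = -25
x(u) = -25 (x(u) = -25 + (u - u)**2 = -25 + 0**2 = -25 + 0 = -25)
(21314 + x(148)) + 18315 = (21314 - 25) + 18315 = 21289 + 18315 = 39604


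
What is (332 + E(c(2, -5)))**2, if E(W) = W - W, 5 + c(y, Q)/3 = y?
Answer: 110224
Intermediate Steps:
c(y, Q) = -15 + 3*y
E(W) = 0
(332 + E(c(2, -5)))**2 = (332 + 0)**2 = 332**2 = 110224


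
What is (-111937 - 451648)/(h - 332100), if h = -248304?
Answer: 51235/52764 ≈ 0.97102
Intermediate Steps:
(-111937 - 451648)/(h - 332100) = (-111937 - 451648)/(-248304 - 332100) = -563585/(-580404) = -563585*(-1/580404) = 51235/52764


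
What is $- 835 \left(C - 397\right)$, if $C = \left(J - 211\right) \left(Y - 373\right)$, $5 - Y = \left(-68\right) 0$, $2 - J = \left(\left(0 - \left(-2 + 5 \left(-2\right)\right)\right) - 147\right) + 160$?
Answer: $-71572025$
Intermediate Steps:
$J = -23$ ($J = 2 - \left(\left(\left(0 - \left(-2 + 5 \left(-2\right)\right)\right) - 147\right) + 160\right) = 2 - \left(\left(\left(0 - \left(-2 - 10\right)\right) - 147\right) + 160\right) = 2 - \left(\left(\left(0 - -12\right) - 147\right) + 160\right) = 2 - \left(\left(\left(0 + 12\right) - 147\right) + 160\right) = 2 - \left(\left(12 - 147\right) + 160\right) = 2 - \left(-135 + 160\right) = 2 - 25 = -23$)
$Y = 5$ ($Y = 5 - \left(-68\right) 0 = 5 - 0 = 5 + 0 = 5$)
$C = 86112$ ($C = \left(-23 - 211\right) \left(5 - 373\right) = \left(-234\right) \left(-368\right) = 86112$)
$- 835 \left(C - 397\right) = - 835 \left(86112 - 397\right) = \left(-835\right) 85715 = -71572025$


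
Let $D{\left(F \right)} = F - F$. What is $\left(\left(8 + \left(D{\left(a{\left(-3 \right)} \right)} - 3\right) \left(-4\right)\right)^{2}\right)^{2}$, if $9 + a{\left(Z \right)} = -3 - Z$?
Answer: $160000$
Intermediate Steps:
$a{\left(Z \right)} = -12 - Z$ ($a{\left(Z \right)} = -9 - \left(3 + Z\right) = -12 - Z$)
$D{\left(F \right)} = 0$
$\left(\left(8 + \left(D{\left(a{\left(-3 \right)} \right)} - 3\right) \left(-4\right)\right)^{2}\right)^{2} = \left(\left(8 + \left(0 - 3\right) \left(-4\right)\right)^{2}\right)^{2} = \left(\left(8 - -12\right)^{2}\right)^{2} = \left(\left(8 + 12\right)^{2}\right)^{2} = \left(20^{2}\right)^{2} = 400^{2} = 160000$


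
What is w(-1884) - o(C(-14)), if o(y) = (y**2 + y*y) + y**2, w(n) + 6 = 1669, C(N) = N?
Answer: 1075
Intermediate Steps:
w(n) = 1663 (w(n) = -6 + 1669 = 1663)
o(y) = 3*y**2 (o(y) = (y**2 + y**2) + y**2 = 2*y**2 + y**2 = 3*y**2)
w(-1884) - o(C(-14)) = 1663 - 3*(-14)**2 = 1663 - 3*196 = 1663 - 1*588 = 1663 - 588 = 1075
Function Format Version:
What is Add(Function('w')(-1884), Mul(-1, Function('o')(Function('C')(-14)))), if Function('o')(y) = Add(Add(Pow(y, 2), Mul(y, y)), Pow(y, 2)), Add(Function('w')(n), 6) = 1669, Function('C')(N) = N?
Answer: 1075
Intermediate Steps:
Function('w')(n) = 1663 (Function('w')(n) = Add(-6, 1669) = 1663)
Function('o')(y) = Mul(3, Pow(y, 2)) (Function('o')(y) = Add(Add(Pow(y, 2), Pow(y, 2)), Pow(y, 2)) = Add(Mul(2, Pow(y, 2)), Pow(y, 2)) = Mul(3, Pow(y, 2)))
Add(Function('w')(-1884), Mul(-1, Function('o')(Function('C')(-14)))) = Add(1663, Mul(-1, Mul(3, Pow(-14, 2)))) = Add(1663, Mul(-1, Mul(3, 196))) = Add(1663, Mul(-1, 588)) = Add(1663, -588) = 1075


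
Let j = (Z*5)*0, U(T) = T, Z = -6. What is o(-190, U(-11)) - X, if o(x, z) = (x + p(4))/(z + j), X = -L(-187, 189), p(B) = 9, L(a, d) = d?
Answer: 2260/11 ≈ 205.45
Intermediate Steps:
X = -189 (X = -1*189 = -189)
j = 0 (j = -6*5*0 = -30*0 = 0)
o(x, z) = (9 + x)/z (o(x, z) = (x + 9)/(z + 0) = (9 + x)/z)
o(-190, U(-11)) - X = (9 - 190)/(-11) - 1*(-189) = -1/11*(-181) + 189 = 181/11 + 189 = 2260/11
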